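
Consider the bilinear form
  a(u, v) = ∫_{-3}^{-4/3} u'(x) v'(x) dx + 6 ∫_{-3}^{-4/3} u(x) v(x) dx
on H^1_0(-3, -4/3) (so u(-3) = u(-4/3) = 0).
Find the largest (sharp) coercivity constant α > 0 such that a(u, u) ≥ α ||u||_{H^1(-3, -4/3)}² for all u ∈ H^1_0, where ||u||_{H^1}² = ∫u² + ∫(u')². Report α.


α = 1

Coercivity of a(·,·) on H^1_0(-3, -4/3) means a(u, u) ≥ α ||u||_{H^1}² for every u ∈ H^1_0.
The interval has length L = 5/3, and Poincaré/coercivity depend only on L. Here a(u, u) = ∫(u')² + (6)·∫u².
Here c = 6 ≥ 1, so a(u,u) = ∫(u')² + c∫u² ≥ ∫(u')² + ∫u² = ||u||_{H^1}², i.e. α = 1 works. No larger α is possible: a(u,u) ≥ α||u||_{H^1}² means (1−α)∫(u')² ≥ (α−c)∫u², and for the modes u_n = sin(nπ(x−x₀)/L) (x₀ the left endpoint) one has ∫u_n²/∫(u_n')² = (L/(nπ))² → 0, so a(u_n,u_n)/||u_n||_{H^1}² → 1. Hence the optimal constant is α = 1.
Therefore α = 1.


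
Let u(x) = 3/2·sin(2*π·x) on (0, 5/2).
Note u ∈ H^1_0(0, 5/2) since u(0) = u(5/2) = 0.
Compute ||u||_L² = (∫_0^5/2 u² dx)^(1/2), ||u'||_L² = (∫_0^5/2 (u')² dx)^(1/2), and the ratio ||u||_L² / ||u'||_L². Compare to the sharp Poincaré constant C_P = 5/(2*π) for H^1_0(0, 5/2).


||u||_L² / ||u'||_L² = 1/(2*π) < C_P = 5/(2*π).

u(x) = 3/2·sin(2*π·x), so u'(x) = 3*π*cos(2*π*x).
Writing u(x) = A·sin(kπx/L) with A = 3/2 and k = 5, use ∫_0^L sin²(kπx/L) dx = L/2 and ∫_0^L cos²(kπx/L) dx = L/2.
u² = 9/4·sin²(2*π·x) and (u')² = 9*π^2·cos²(2*π·x), and each of sin², cos² integrates to L/2 = 5/4 over (0, 5/2).
∫_0^5/2 u² dx = 45/16, so ||u||_L² = 3*sqrt(5)/4.
∫_0^5/2 (u')² dx = 45*π^2/4, so ||u'||_L² = 3*sqrt(5)*π/2.
Ratio ||u||_L² / ||u'||_L² = 1/(2*π).
Sharp Poincaré constant on H^1_0(0, 5/2) is C_P = L/π = 5/(2*π), achieved by sin(2*π/5·x).
This is the k = 5 harmonic; the ratio L/(kπ) is strictly less than C_P = L/π, consistent with the sharp inequality ||u||_L² ≤ C_P ||u'||_L².


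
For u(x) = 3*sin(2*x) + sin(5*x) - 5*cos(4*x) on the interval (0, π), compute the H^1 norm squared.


||u||_{H^1(0,π)}^2 = -1700/9 + 248*π

u'(x) = 20*sin(4*x) + 6*cos(2*x) + 5*cos(5*x).
Expand u² and (u')² and integrate term by term on (0, π), using: for integers n ≥ 1, ∫_0^π sin²(nx) dx = ∫_0^π cos²(nx) dx = π/2; for n ≠ n', ∫_0^π sin(nx)sin(n'x) dx = ∫_0^π cos(nx)cos(n'x) dx = 0; and by product-to-sum, ∫_0^π sin(nx)cos(n'x) dx = ½∫_0^π [sin((n+n')x) + sin((n−n')x)] dx, which is 0 when n+n' is even and 2n/(n²−n'²) when n+n' is odd (it need not vanish on (0, π)).
  u² squared terms: (-5)²·∫cos(4x)² dx = 25·π/2 = 25*π/2;  (3)²·∫sin(2x)² dx = 9·π/2 = 9*π/2;  (1)²·∫sin(5x)² dx = 1·π/2 = π/2.
  u² cross terms: 2·(-5)·(3)·∫cos(4x)·sin(2x) dx = -30·(0) = 0;  2·(-5)·(1)·∫cos(4x)·sin(5x) dx = -10·(10/9) = -100/9;  2·(3)·(1)·∫sin(2x)·sin(5x) dx = 6·(0) = 0.
  So ∫_0^π u² dx = 25*π/2 + 9*π/2 + π/2 + 0 − 100/9 + 0 = -100/9 + 35*π/2.
  (u')² squared terms: (5)²·∫cos(5x)² dx = 25·π/2 = 25*π/2;  (6)²·∫cos(2x)² dx = 36·π/2 = 18*π;  (20)²·∫sin(4x)² dx = 400·π/2 = 200*π.
  (u')² cross terms: 2·(5)·(6)·∫cos(5x)·cos(2x) dx = 60·(0) = 0;  2·(5)·(20)·∫cos(5x)·sin(4x) dx = 200·(-8/9) = -1600/9;  2·(6)·(20)·∫cos(2x)·sin(4x) dx = 240·(0) = 0.
  So ∫_0^π (u')² dx = 25*π/2 + 18*π + 200*π + 0 − 1600/9 + 0 = -1600/9 + 461*π/2.
||u||_{H^1}^2 = (-100/9 + 35*π/2) + (-1600/9 + 461*π/2) = -1700/9 + 248*π.


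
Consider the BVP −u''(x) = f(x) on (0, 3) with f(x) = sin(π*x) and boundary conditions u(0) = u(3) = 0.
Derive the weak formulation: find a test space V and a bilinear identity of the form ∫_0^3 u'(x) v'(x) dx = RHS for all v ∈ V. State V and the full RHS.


V = H^1_0(0, 3) (so v(0) = v(3) = 0); weak form: ∫_0^3 u'v' dx = ∫_0^3 (sin(π*x)) v dx for all v ∈ V.

Multiply both sides by a test function v and integrate from 0 to 3:
  ∫_0^3 −u''(x) v(x) dx = ∫_0^3 f(x) v(x) dx.
Integrate the LHS by parts once:
  ∫_0^3 −u'' v dx = −[u'(x) v(x)]_0^3 + ∫_0^3 u'(x) v'(x) dx.
Thus ∫_0^3 u'(x) v'(x) dx = ∫_0^3 f(x) v(x) dx + [u'(x) v(x)]_0^3.
Choose V so that boundary terms are either known or forced to vanish.
u is Dirichlet: u(0) = u(3) = 0. Let V = H^1_0(0, 3); then v(0) = v(3) = 0, and [u' v]_0^3 = 0.
Weak formulation: find u (satisfying any essential BC) such that ∫_0^3 u'(x) v'(x) dx = ∫_0^3 f v dx for all v ∈ V.
Substituting f(x) = sin(π*x), the right-hand side is ∫_0^3 (sin(π*x)) v dx.


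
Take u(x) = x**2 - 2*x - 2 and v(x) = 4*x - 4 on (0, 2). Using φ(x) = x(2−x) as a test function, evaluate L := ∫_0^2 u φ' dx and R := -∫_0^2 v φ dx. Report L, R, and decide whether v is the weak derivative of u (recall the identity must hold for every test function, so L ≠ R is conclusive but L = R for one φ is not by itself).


LHS = 0, RHS = 0. No, v is not the weak derivative of u.

u(x) = x**2 - 2*x - 2, classical derivative u'(x) = 2*x - 2.
φ(x) = x(2−x), so φ'(x) = 2 - 2*x.
Note φ(0) = φ(2) = 0, so the boundary term u·φ vanishes.
LHS = ∫_0^2 u(x) φ'(x) dx = ∫_0^2 (-2*x^3 + 6*x^2 - 4) dx. Term by term:
  ∫_0^2 -2*x^3 dx = -8;  ∫_0^2 6*x^2 dx = 16;  ∫_0^2 -4 dx = -8.
Sum: -8 + 16 − 8 = 0.
So LHS = 0.
∫_0^2 v(x) φ(x) dx = ∫_0^2 (-4*x^3 + 12*x^2 - 8*x) dx. Term by term:
  ∫_0^2 -4*x^3 dx = -16;  ∫_0^2 12*x^2 dx = 32;  ∫_0^2 -8*x dx = -16.
Sum: -16 + 32 − 16 = 0.
So RHS = -∫_0^2 v(x) φ(x) dx = 0.
LHS = RHS, so the identity holds for this particular φ. But this is necessary, not sufficient: a weak derivative must satisfy the identity for EVERY test function in C_c^∞(0, 2).
Here u is smooth, so its weak derivative equals its classical derivative u'(x) = 2*x - 2. Since v(x) = 4*x - 4 ≠ u'(x), v is NOT the weak derivative of u — the agreement for this single φ is a coincidence (the difference v − u' happens to be L²-orthogonal to this φ).


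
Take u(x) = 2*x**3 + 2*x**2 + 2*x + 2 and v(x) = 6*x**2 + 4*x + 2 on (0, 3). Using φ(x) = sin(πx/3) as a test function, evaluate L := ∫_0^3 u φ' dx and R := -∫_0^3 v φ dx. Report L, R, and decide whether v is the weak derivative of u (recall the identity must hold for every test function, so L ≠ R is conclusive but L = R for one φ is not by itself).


LHS = -210/π + 648/π^3, RHS = -210/π + 648/π^3. Yes, v = u' weakly.

u(x) = 2*x**3 + 2*x**2 + 2*x + 2, classical derivative u'(x) = 6*x**2 + 4*x + 2.
φ(x) = sin(πx/3), so φ'(x) = π*cos(π*x/3)/3.
Note φ(0) = φ(3) = 0, so the boundary term u·φ vanishes.
LHS = ∫_0^3 u(x) φ'(x) dx = ∫_0^3 (2*π*x^3*cos(π*x/3)/3 + 2*π*x^2*cos(π*x/3)/3 + 2*π*x*cos(π*x/3)/3 + 2*π*cos(π*x/3)/3) dx. Term by term:
  ∫_0^3 2*π*cos(π*x/3)/3 dx = 0;  ∫_0^3 2*π*x*cos(π*x/3)/3 dx = -12/π;  ∫_0^3 2*π*x^2*cos(π*x/3)/3 dx = -36/π;
  ∫_0^3 2*π*x^3*cos(π*x/3)/3 dx = -162/π + 648/π^3.
Sum: 0 − 12/π − 36/π + -162/π + 648/π^3 = -210/π + 648/π^3.
So LHS = -210/π + 648/π^3.
∫_0^3 v(x) φ(x) dx = ∫_0^3 (6*x^2*sin(π*x/3) + 4*x*sin(π*x/3) + 2*sin(π*x/3)) dx. Term by term:
  ∫_0^3 2*sin(π*x/3) dx = 12/π;  ∫_0^3 4*x*sin(π*x/3) dx = 36/π;  ∫_0^3 6*x^2*sin(π*x/3) dx = -648/π^3 + 162/π.
Sum: 12/π + 36/π + -648/π^3 + 162/π = -648/π^3 + 210/π.
So RHS = -∫_0^3 v(x) φ(x) dx = -210/π + 648/π^3.
LHS = RHS, so the identity holds for this test φ.
Moreover u is smooth here and v(x) = u'(x) = 6*x**2 + 4*x + 2 pointwise, so the identity holds for every test function. Hence v is the weak derivative of u.


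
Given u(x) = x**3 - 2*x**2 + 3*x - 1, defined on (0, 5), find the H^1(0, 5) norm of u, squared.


||u||_{H^1}^2 = 349225/42

The H^1 norm (squared) on an interval (0, L) is
  ||u||_{H^1}^2 = ∫_0^L u(x)^2 dx + ∫_0^L u'(x)^2 dx.
Compute u'(x) = 3*x**2 - 4*x + 3.
Then u(x)^2 = x**6 - 4*x**5 + 10*x**4 - 14*x**3 + 13*x**2 - 6*x + 1 and u'(x)^2 = 9*x**4 - 24*x**3 + 34*x**2 - 24*x + 9.
Integrate each monomial from 0 to 5 using ∫_0^5 c·x^n dx = c·5^(n+1)/(n+1):
  ∫_0^5 u(x)^2 dx = ∫_0^5 (x^6 - 4*x^5 + 10*x^4 - 14*x^3 + 13*x^2 - 6*x + 1) dx. Term by term:
    ∫_0^5 x^6 dx = 78125/7;  ∫_0^5 -4*x^5 dx = -31250/3;  ∫_0^5 10*x^4 dx = 6250;
    ∫_0^5 -14*x^3 dx = -4375/2;  ∫_0^5 13*x^2 dx = 1625/3;  ∫_0^5 -6*x dx = -75;
    ∫_0^5 1 dx = 5.
  Sum: 78125/7 − 31250/3 + 6250 − 4375/2 + 1625/3 − 75 + 5 = 73895/14.
  ∫_0^5 u'(x)^2 dx = ∫_0^5 (9*x^4 - 24*x^3 + 34*x^2 - 24*x + 9) dx. Term by term:
    ∫_0^5 9*x^4 dx = 5625;  ∫_0^5 -24*x^3 dx = -3750;  ∫_0^5 34*x^2 dx = 4250/3;
    ∫_0^5 -24*x dx = -300;  ∫_0^5 9 dx = 45.
  Sum: 5625 − 3750 + 4250/3 − 300 + 45 = 9110/3.
Adding: ||u||_{H^1}^2 = 73895/14 + 9110/3 = 349225/42.


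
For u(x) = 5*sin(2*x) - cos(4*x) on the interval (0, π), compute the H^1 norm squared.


||u||_{H^1(0,π)}^2 = 71*π

u'(x) = 4*sin(4*x) + 10*cos(2*x).
Expand u² and (u')² and integrate term by term on (0, π), using: for integers n ≥ 1, ∫_0^π sin²(nx) dx = ∫_0^π cos²(nx) dx = π/2; for n ≠ n', ∫_0^π sin(nx)sin(n'x) dx = ∫_0^π cos(nx)cos(n'x) dx = 0; and by product-to-sum, ∫_0^π sin(nx)cos(n'x) dx = ½∫_0^π [sin((n+n')x) + sin((n−n')x)] dx, which is 0 when n+n' is even and 2n/(n²−n'²) when n+n' is odd (it need not vanish on (0, π)).
  u² squared terms: (-1)²·∫cos(4x)² dx = 1·π/2 = π/2;  (5)²·∫sin(2x)² dx = 25·π/2 = 25*π/2.
  u² cross terms: 2·(-1)·(5)·∫cos(4x)·sin(2x) dx = -10·(0) = 0.
  So ∫_0^π u² dx = π/2 + 25*π/2 + 0 = 13*π.
  (u')² squared terms: (4)²·∫sin(4x)² dx = 16·π/2 = 8*π;  (10)²·∫cos(2x)² dx = 100·π/2 = 50*π.
  (u')² cross terms: 2·(4)·(10)·∫sin(4x)·cos(2x) dx = 80·(0) = 0.
  So ∫_0^π (u')² dx = 8*π + 50*π + 0 = 58*π.
||u||_{H^1}^2 = (13*π) + (58*π) = 71*π.


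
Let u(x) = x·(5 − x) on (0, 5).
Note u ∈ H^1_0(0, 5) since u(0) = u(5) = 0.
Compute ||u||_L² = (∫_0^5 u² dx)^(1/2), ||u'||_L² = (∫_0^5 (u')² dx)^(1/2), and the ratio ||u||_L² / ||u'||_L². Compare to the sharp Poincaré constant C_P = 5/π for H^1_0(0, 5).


||u||_L² / ||u'||_L² = sqrt(10)/2 < C_P = 5/π.

u(x) = x·(5 − x), so u'(x) = 5 - 2*x.
u(x) = x·(5 − x) vanishes at x = 0 and x = 5, so u ∈ H^1_0(0, 5). Differentiate via the product rule and integrate the resulting polynomials term by term.
  ∫_0^5 u² dx = ∫_0^5 (x^4 - 10*x^3 + 25*x^2) dx. Term by term:
    ∫_0^5 x^4 dx = 625;  ∫_0^5 -10*x^3 dx = -3125/2;  ∫_0^5 25*x^2 dx = 3125/3.
  Sum: 625 − 3125/2 + 3125/3 = 625/6.
  ∫_0^5 (u')² dx = ∫_0^5 (4*x^2 - 20*x + 25) dx. Term by term:
    ∫_0^5 4*x^2 dx = 500/3;  ∫_0^5 -20*x dx = -250;  ∫_0^5 25 dx = 125.
  Sum: 500/3 − 250 + 125 = 125/3.
∫_0^5 u² dx = 625/6, so ||u||_L² = 25*sqrt(6)/6.
∫_0^5 (u')² dx = 125/3, so ||u'||_L² = 5*sqrt(15)/3.
Ratio ||u||_L² / ||u'||_L² = sqrt(10)/2.
Sharp Poincaré constant on H^1_0(0, 5) is C_P = L/π = 5/π, achieved by sin(π/5·x).
A polynomial bump cannot attain the sharp Poincaré constant (only the first sine eigenfunction does), so the ratio is strictly less than C_P, consistent with ||u||_L² ≤ C_P ||u'||_L².


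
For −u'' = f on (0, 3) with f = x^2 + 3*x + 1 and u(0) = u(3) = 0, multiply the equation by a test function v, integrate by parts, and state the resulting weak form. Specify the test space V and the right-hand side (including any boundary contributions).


V = H^1_0(0, 3) (so v(0) = v(3) = 0); weak form: ∫_0^3 u'v' dx = ∫_0^3 (x^2 + 3*x + 1) v dx for all v ∈ V.

Multiply both sides by a test function v and integrate from 0 to 3:
  ∫_0^3 −u''(x) v(x) dx = ∫_0^3 f(x) v(x) dx.
Integrate the LHS by parts once:
  ∫_0^3 −u'' v dx = −[u'(x) v(x)]_0^3 + ∫_0^3 u'(x) v'(x) dx.
Thus ∫_0^3 u'(x) v'(x) dx = ∫_0^3 f(x) v(x) dx + [u'(x) v(x)]_0^3.
Choose V so that boundary terms are either known or forced to vanish.
u is Dirichlet: u(0) = u(3) = 0. Let V = H^1_0(0, 3); then v(0) = v(3) = 0, and [u' v]_0^3 = 0.
Weak formulation: find u (satisfying any essential BC) such that ∫_0^3 u'(x) v'(x) dx = ∫_0^3 f v dx for all v ∈ V.
Substituting f(x) = x^2 + 3*x + 1, the right-hand side is ∫_0^3 (x^2 + 3*x + 1) v dx.


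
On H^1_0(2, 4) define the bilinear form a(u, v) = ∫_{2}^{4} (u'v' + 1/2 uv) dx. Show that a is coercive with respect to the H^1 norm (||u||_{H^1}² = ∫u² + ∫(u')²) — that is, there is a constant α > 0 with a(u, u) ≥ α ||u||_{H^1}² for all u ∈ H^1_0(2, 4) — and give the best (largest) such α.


α = (2 + π^2)/(4 + π^2)

Coercivity of a(·,·) on H^1_0(2, 4) means a(u, u) ≥ α ||u||_{H^1}² for every u ∈ H^1_0.
The interval has length L = 2, and Poincaré/coercivity depend only on L. Here a(u, u) = ∫(u')² + (1/2)·∫u².
Here 0 < c = 1/2 < 1. The condition a(u,u) ≥ α||u||_{H^1}² reads (1−α)∫(u')² ≥ (α−c)∫u². Any admissible α is ≤ 1 (rapidly oscillating u have ∫u²/∫(u')² → 0), and α = 1 would force 0 ≥ (1−c)∫u², impossible since c < 1; so 1−α > 0. By the sharp Poincaré inequality on H^1_0 of an interval of length L, ∫(u')² ≥ (π/L)²∫u² with equality for the first sine mode sin(π(x−x₀)/L) (x₀ the left endpoint), so the inequality holds for all u iff (1−α)(π/L)² ≥ α − c, i.e. α ≤ ((π/L)² + c)/((π/L)² + 1) = (1 + c(L/π)²)/(1 + (L/π)²). With (π/L)² = π^2/4 and c = 1/2, the largest admissible constant is α = ((π/L)² + c)/((π/L)² + 1).
Simplifying, α = (2 + π^2)/(4 + π^2).


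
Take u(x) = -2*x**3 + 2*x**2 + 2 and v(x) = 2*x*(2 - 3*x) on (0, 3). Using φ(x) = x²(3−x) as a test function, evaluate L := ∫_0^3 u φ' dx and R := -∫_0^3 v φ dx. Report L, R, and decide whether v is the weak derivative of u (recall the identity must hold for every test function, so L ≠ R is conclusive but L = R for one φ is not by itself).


LHS = 486/5, RHS = 486/5. Yes, v = u' weakly.

u(x) = -2*x**3 + 2*x**2 + 2, classical derivative u'(x) = -6*x**2 + 4*x.
φ(x) = x²(3−x), so φ'(x) = 3*x*(2 - x).
Note φ(0) = φ(3) = 0, so the boundary term u·φ vanishes.
LHS = ∫_0^3 u(x) φ'(x) dx = ∫_0^3 (6*x^5 - 18*x^4 + 12*x^3 - 6*x^2 + 12*x) dx. Term by term:
  ∫_0^3 6*x^5 dx = 729;  ∫_0^3 -18*x^4 dx = -4374/5;  ∫_0^3 12*x^3 dx = 243;
  ∫_0^3 -6*x^2 dx = -54;  ∫_0^3 12*x dx = 54.
Sum: 729 − 4374/5 + 243 − 54 + 54 = 486/5.
So LHS = 486/5.
∫_0^3 v(x) φ(x) dx = ∫_0^3 (6*x^5 - 22*x^4 + 12*x^3) dx. Term by term:
  ∫_0^3 6*x^5 dx = 729;  ∫_0^3 -22*x^4 dx = -5346/5;  ∫_0^3 12*x^3 dx = 243.
Sum: 729 − 5346/5 + 243 = -486/5.
So RHS = -∫_0^3 v(x) φ(x) dx = 486/5.
LHS = RHS, so the identity holds for this test φ.
Moreover u is smooth here and v(x) = u'(x) = -6*x**2 + 4*x pointwise, so the identity holds for every test function. Hence v is the weak derivative of u.


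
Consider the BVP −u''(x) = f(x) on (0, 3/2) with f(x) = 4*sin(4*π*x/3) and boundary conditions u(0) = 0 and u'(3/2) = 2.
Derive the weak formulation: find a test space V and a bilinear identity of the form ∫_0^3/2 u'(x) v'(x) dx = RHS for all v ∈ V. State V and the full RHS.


V = {v ∈ H^1(0, 3/2) : v(0) = 0} (test functions vanish at x = 0 where u is specified); weak form: ∫_0^3/2 u'v' dx = ∫_0^3/2 (4*sin(4*π*x/3)) v dx + 2·v(3/2) for all v ∈ V.

Multiply both sides by a test function v and integrate from 0 to 3/2:
  ∫_0^3/2 −u''(x) v(x) dx = ∫_0^3/2 f(x) v(x) dx.
Integrate the LHS by parts once:
  ∫_0^3/2 −u'' v dx = −[u'(x) v(x)]_0^3/2 + ∫_0^3/2 u'(x) v'(x) dx.
Thus ∫_0^3/2 u'(x) v'(x) dx = ∫_0^3/2 f(x) v(x) dx + [u'(x) v(x)]_0^3/2.
Choose V so that boundary terms are either known or forced to vanish.
Mixed BC: u(0) = 0 (Dirichlet) and u'(3/2) = 2 (Neumann). Define V = {v ∈ H^1(0, 3/2) : v(0) = 0}. Then [u' v]_0^3/2 = u'(3/2)·v(3/2) − u'(0)·0 = 2·v(3/2).
Weak formulation: find u (satisfying any essential BC) such that ∫_0^3/2 u'(x) v'(x) dx = ∫_0^3/2 f v dx + 2·v(3/2) for all v ∈ V (Dirichlet at 0 absorbed into V; Neumann datum at x = 3/2 contributes the boundary term).
Substituting f(x) = 4*sin(4*π*x/3), the right-hand side is ∫_0^3/2 (4*sin(4*π*x/3)) v dx + 2·v(3/2).


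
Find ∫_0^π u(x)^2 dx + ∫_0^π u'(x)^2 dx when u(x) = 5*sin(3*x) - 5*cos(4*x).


||u||_{H^1(0,π)}^2 = 5100/7 + 675*π/2

u'(x) = 20*sin(4*x) + 15*cos(3*x).
Expand u² and (u')² and integrate term by term on (0, π), using: for integers n ≥ 1, ∫_0^π sin²(nx) dx = ∫_0^π cos²(nx) dx = π/2; for n ≠ n', ∫_0^π sin(nx)sin(n'x) dx = ∫_0^π cos(nx)cos(n'x) dx = 0; and by product-to-sum, ∫_0^π sin(nx)cos(n'x) dx = ½∫_0^π [sin((n+n')x) + sin((n−n')x)] dx, which is 0 when n+n' is even and 2n/(n²−n'²) when n+n' is odd (it need not vanish on (0, π)).
  u² squared terms: (-5)²·∫cos(4x)² dx = 25·π/2 = 25*π/2;  (5)²·∫sin(3x)² dx = 25·π/2 = 25*π/2.
  u² cross terms: 2·(-5)·(5)·∫cos(4x)·sin(3x) dx = -50·(-6/7) = 300/7.
  So ∫_0^π u² dx = 25*π/2 + 25*π/2 + 300/7 = 300/7 + 25*π.
  (u')² squared terms: (15)²·∫cos(3x)² dx = 225·π/2 = 225*π/2;  (20)²·∫sin(4x)² dx = 400·π/2 = 200*π.
  (u')² cross terms: 2·(15)·(20)·∫cos(3x)·sin(4x) dx = 600·(8/7) = 4800/7.
  So ∫_0^π (u')² dx = 225*π/2 + 200*π + 4800/7 = 4800/7 + 625*π/2.
||u||_{H^1}^2 = (300/7 + 25*π) + (4800/7 + 625*π/2) = 5100/7 + 675*π/2.


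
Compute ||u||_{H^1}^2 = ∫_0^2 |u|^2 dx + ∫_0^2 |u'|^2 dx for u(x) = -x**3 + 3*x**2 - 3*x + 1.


||u||_{H^1}^2 = 136/35

The H^1 norm (squared) on an interval (0, L) is
  ||u||_{H^1}^2 = ∫_0^L u(x)^2 dx + ∫_0^L u'(x)^2 dx.
Compute u'(x) = -3*x**2 + 6*x - 3.
Then u(x)^2 = x**6 - 6*x**5 + 15*x**4 - 20*x**3 + 15*x**2 - 6*x + 1 and u'(x)^2 = 9*x**4 - 36*x**3 + 54*x**2 - 36*x + 9.
Integrate each monomial from 0 to 2 using ∫_0^2 c·x^n dx = c·2^(n+1)/(n+1):
  ∫_0^2 u(x)^2 dx = ∫_0^2 (x^6 - 6*x^5 + 15*x^4 - 20*x^3 + 15*x^2 - 6*x + 1) dx. Term by term:
    ∫_0^2 x^6 dx = 128/7;  ∫_0^2 -6*x^5 dx = -64;  ∫_0^2 15*x^4 dx = 96;
    ∫_0^2 -20*x^3 dx = -80;  ∫_0^2 15*x^2 dx = 40;  ∫_0^2 -6*x dx = -12;
    ∫_0^2 1 dx = 2.
  Sum: 128/7 − 64 + 96 − 80 + 40 − 12 + 2 = 2/7.
  ∫_0^2 u'(x)^2 dx = ∫_0^2 (9*x^4 - 36*x^3 + 54*x^2 - 36*x + 9) dx. Term by term:
    ∫_0^2 9*x^4 dx = 288/5;  ∫_0^2 -36*x^3 dx = -144;  ∫_0^2 54*x^2 dx = 144;
    ∫_0^2 -36*x dx = -72;  ∫_0^2 9 dx = 18.
  Sum: 288/5 − 144 + 144 − 72 + 18 = 18/5.
Adding: ||u||_{H^1}^2 = 2/7 + 18/5 = 136/35.


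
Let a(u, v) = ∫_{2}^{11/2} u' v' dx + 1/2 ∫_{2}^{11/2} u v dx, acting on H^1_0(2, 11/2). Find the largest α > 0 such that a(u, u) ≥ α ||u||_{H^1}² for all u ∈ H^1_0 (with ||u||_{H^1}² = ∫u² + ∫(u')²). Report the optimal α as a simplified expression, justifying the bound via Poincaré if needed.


α = (49 + 8*π^2)/(2*(4*π^2 + 49))

Coercivity of a(·,·) on H^1_0(2, 11/2) means a(u, u) ≥ α ||u||_{H^1}² for every u ∈ H^1_0.
The interval has length L = 7/2, and Poincaré/coercivity depend only on L. Here a(u, u) = ∫(u')² + (1/2)·∫u².
Here 0 < c = 1/2 < 1. The condition a(u,u) ≥ α||u||_{H^1}² reads (1−α)∫(u')² ≥ (α−c)∫u². Any admissible α is ≤ 1 (rapidly oscillating u have ∫u²/∫(u')² → 0), and α = 1 would force 0 ≥ (1−c)∫u², impossible since c < 1; so 1−α > 0. By the sharp Poincaré inequality on H^1_0 of an interval of length L, ∫(u')² ≥ (π/L)²∫u² with equality for the first sine mode sin(π(x−x₀)/L) (x₀ the left endpoint), so the inequality holds for all u iff (1−α)(π/L)² ≥ α − c, i.e. α ≤ ((π/L)² + c)/((π/L)² + 1) = (1 + c(L/π)²)/(1 + (L/π)²). With (π/L)² = 4*π^2/49 and c = 1/2, the largest admissible constant is α = ((π/L)² + c)/((π/L)² + 1).
Simplifying, α = (49 + 8*π^2)/(2*(4*π^2 + 49)).


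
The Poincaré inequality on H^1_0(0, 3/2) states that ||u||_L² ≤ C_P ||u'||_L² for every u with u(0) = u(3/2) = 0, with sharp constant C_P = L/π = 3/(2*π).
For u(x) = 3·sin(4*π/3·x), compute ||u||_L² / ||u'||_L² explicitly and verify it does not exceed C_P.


||u||_L² / ||u'||_L² = 3/(4*π) < C_P = 3/(2*π).

u(x) = 3·sin(4*π/3·x), so u'(x) = 4*π*cos(4*π*x/3).
Writing u(x) = A·sin(kπx/L) with A = 3 and k = 2, use ∫_0^L sin²(kπx/L) dx = L/2 and ∫_0^L cos²(kπx/L) dx = L/2.
u² = 9·sin²(4*π/3·x) and (u')² = 16*π^2·cos²(4*π/3·x), and each of sin², cos² integrates to L/2 = 3/4 over (0, 3/2).
∫_0^3/2 u² dx = 27/4, so ||u||_L² = 3*sqrt(3)/2.
∫_0^3/2 (u')² dx = 12*π^2, so ||u'||_L² = 2*sqrt(3)*π.
Ratio ||u||_L² / ||u'||_L² = 3/(4*π).
Sharp Poincaré constant on H^1_0(0, 3/2) is C_P = L/π = 3/(2*π), achieved by sin(2*π/3·x).
This is the k = 2 harmonic; the ratio L/(kπ) is strictly less than C_P = L/π, consistent with the sharp inequality ||u||_L² ≤ C_P ||u'||_L².


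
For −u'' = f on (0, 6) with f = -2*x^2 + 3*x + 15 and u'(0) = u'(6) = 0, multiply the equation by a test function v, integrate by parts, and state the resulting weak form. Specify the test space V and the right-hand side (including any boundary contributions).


V = H^1(0, 6) (no boundary constraint on v; u is determined up to an additive constant); weak form: ∫_0^6 u'v' dx = ∫_0^6 (-2*x^2 + 3*x + 15) v dx for all v ∈ V.

Multiply both sides by a test function v and integrate from 0 to 6:
  ∫_0^6 −u''(x) v(x) dx = ∫_0^6 f(x) v(x) dx.
Integrate the LHS by parts once:
  ∫_0^6 −u'' v dx = −[u'(x) v(x)]_0^6 + ∫_0^6 u'(x) v'(x) dx.
Thus ∫_0^6 u'(x) v'(x) dx = ∫_0^6 f(x) v(x) dx + [u'(x) v(x)]_0^6.
Choose V so that boundary terms are either known or forced to vanish.
u has homogeneous Neumann: u'(0) = u'(6) = 0. So [u' v]_0^6 = 0·v(6) − 0·v(0) = 0 for any v; take V = H^1(0, 6).
Weak formulation: find u (satisfying any essential BC) such that ∫_0^6 u'(x) v'(x) dx = ∫_0^6 f v dx for all v ∈ V (homogeneous Neumann, so boundary terms vanish).
Substituting f(x) = -2*x^2 + 3*x + 15, the right-hand side is ∫_0^6 (-2*x^2 + 3*x + 15) v dx.
Compatibility check (pure Neumann): taking v ≡ 1 ∈ V gives 0 = ∫_0^6 f dx + (0) − (0), i.e. ∫_0^6 f dx must equal u'(0) − u'(6) = 0. Indeed ∫_0^6 (-2*x^2 + 3*x + 15) dx = 0, so the data are compatible. The solution is then unique only up to an additive constant (fix it e.g. by requiring ∫_0^6 u dx = 0).


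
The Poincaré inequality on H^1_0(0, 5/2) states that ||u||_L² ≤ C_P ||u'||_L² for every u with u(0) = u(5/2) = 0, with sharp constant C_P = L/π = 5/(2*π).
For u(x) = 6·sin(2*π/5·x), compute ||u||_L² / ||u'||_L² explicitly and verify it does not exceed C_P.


||u||_L² / ||u'||_L² = 5/(2*π) = C_P.

u(x) = 6·sin(2*π/5·x), so u'(x) = 12*π*cos(2*π*x/5)/5.
Writing u(x) = A·sin(kπx/L) with A = 6 and k = 1, use ∫_0^L sin²(kπx/L) dx = L/2 and ∫_0^L cos²(kπx/L) dx = L/2.
u² = 36·sin²(2*π/5·x) and (u')² = 144*π^2/25·cos²(2*π/5·x), and each of sin², cos² integrates to L/2 = 5/4 over (0, 5/2).
∫_0^5/2 u² dx = 45, so ||u||_L² = 3*sqrt(5).
∫_0^5/2 (u')² dx = 36*π^2/5, so ||u'||_L² = 6*sqrt(5)*π/5.
Ratio ||u||_L² / ||u'||_L² = 5/(2*π).
Sharp Poincaré constant on H^1_0(0, 5/2) is C_P = L/π = 5/(2*π), achieved by sin(2*π/5·x).
This is the k = 1 eigenfunction (up to amplitude), so the ratio equals the sharp Poincaré constant exactly.


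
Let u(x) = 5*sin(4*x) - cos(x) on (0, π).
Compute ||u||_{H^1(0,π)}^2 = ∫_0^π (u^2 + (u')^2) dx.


||u||_{H^1(0,π)}^2 = -32/3 + 427*π/2

u'(x) = sin(x) + 20*cos(4*x).
Expand u² and (u')² and integrate term by term on (0, π), using: for integers n ≥ 1, ∫_0^π sin²(nx) dx = ∫_0^π cos²(nx) dx = π/2; for n ≠ n', ∫_0^π sin(nx)sin(n'x) dx = ∫_0^π cos(nx)cos(n'x) dx = 0; and by product-to-sum, ∫_0^π sin(nx)cos(n'x) dx = ½∫_0^π [sin((n+n')x) + sin((n−n')x)] dx, which is 0 when n+n' is even and 2n/(n²−n'²) when n+n' is odd (it need not vanish on (0, π)).
  u² squared terms: (-1)²·∫cos(x)² dx = 1·π/2 = π/2;  (5)²·∫sin(4x)² dx = 25·π/2 = 25*π/2.
  u² cross terms: 2·(-1)·(5)·∫cos(x)·sin(4x) dx = -10·(8/15) = -16/3.
  So ∫_0^π u² dx = π/2 + 25*π/2 − 16/3 = -16/3 + 13*π.
  (u')² squared terms: (20)²·∫cos(4x)² dx = 400·π/2 = 200*π;  (1)²·∫sin(x)² dx = 1·π/2 = π/2.
  (u')² cross terms: 2·(20)·(1)·∫cos(4x)·sin(x) dx = 40·(-2/15) = -16/3.
  So ∫_0^π (u')² dx = 200*π + π/2 − 16/3 = -16/3 + 401*π/2.
||u||_{H^1}^2 = (-16/3 + 13*π) + (-16/3 + 401*π/2) = -32/3 + 427*π/2.


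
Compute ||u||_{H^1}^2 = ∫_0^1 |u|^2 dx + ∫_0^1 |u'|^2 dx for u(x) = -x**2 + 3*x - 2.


||u||_{H^1}^2 = 161/30

The H^1 norm (squared) on an interval (0, L) is
  ||u||_{H^1}^2 = ∫_0^L u(x)^2 dx + ∫_0^L u'(x)^2 dx.
Compute u'(x) = 3 - 2*x.
Then u(x)^2 = x**4 - 6*x**3 + 13*x**2 - 12*x + 4 and u'(x)^2 = 4*x**2 - 12*x + 9.
Integrate each monomial from 0 to 1 using ∫_0^1 c·x^n dx = c·1^(n+1)/(n+1):
  ∫_0^1 u(x)^2 dx = ∫_0^1 (x^4 - 6*x^3 + 13*x^2 - 12*x + 4) dx. Term by term:
    ∫_0^1 x^4 dx = 1/5;  ∫_0^1 -6*x^3 dx = -3/2;  ∫_0^1 13*x^2 dx = 13/3;
    ∫_0^1 -12*x dx = -6;  ∫_0^1 4 dx = 4.
  Sum: 1/5 − 3/2 + 13/3 − 6 + 4 = 31/30.
  ∫_0^1 u'(x)^2 dx = ∫_0^1 (4*x^2 - 12*x + 9) dx. Term by term:
    ∫_0^1 4*x^2 dx = 4/3;  ∫_0^1 -12*x dx = -6;  ∫_0^1 9 dx = 9.
  Sum: 4/3 − 6 + 9 = 13/3.
Adding: ||u||_{H^1}^2 = 31/30 + 13/3 = 161/30.


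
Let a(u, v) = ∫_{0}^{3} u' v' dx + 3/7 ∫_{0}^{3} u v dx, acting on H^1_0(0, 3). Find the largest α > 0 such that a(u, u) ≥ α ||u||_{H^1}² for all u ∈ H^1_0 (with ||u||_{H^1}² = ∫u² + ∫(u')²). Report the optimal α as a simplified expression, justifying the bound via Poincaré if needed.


α = (27/7 + π^2)/(9 + π^2)

Coercivity of a(·,·) on H^1_0(0, 3) means a(u, u) ≥ α ||u||_{H^1}² for every u ∈ H^1_0.
The interval has length L = 3, and Poincaré/coercivity depend only on L. Here a(u, u) = ∫(u')² + (3/7)·∫u².
Here 0 < c = 3/7 < 1. The condition a(u,u) ≥ α||u||_{H^1}² reads (1−α)∫(u')² ≥ (α−c)∫u². Any admissible α is ≤ 1 (rapidly oscillating u have ∫u²/∫(u')² → 0), and α = 1 would force 0 ≥ (1−c)∫u², impossible since c < 1; so 1−α > 0. By the sharp Poincaré inequality on H^1_0 of an interval of length L, ∫(u')² ≥ (π/L)²∫u² with equality for the first sine mode sin(π(x−x₀)/L) (x₀ the left endpoint), so the inequality holds for all u iff (1−α)(π/L)² ≥ α − c, i.e. α ≤ ((π/L)² + c)/((π/L)² + 1) = (1 + c(L/π)²)/(1 + (L/π)²). With (π/L)² = π^2/9 and c = 3/7, the largest admissible constant is α = ((π/L)² + c)/((π/L)² + 1).
Simplifying, α = (27/7 + π^2)/(9 + π^2).


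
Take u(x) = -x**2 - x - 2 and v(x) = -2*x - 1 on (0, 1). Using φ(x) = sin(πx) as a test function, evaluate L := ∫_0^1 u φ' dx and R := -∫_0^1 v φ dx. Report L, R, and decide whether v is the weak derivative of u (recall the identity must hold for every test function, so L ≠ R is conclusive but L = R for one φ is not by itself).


LHS = 4/π, RHS = 4/π. Yes, v = u' weakly.

u(x) = -x**2 - x - 2, classical derivative u'(x) = -2*x - 1.
φ(x) = sin(πx), so φ'(x) = π*cos(π*x).
Note φ(0) = φ(1) = 0, so the boundary term u·φ vanishes.
LHS = ∫_0^1 u(x) φ'(x) dx = ∫_0^1 (-π*x^2*cos(π*x) - π*x*cos(π*x) - 2*π*cos(π*x)) dx. Term by term:
  ∫_0^1 -2*π*cos(π*x) dx = 0;  ∫_0^1 -π*x*cos(π*x) dx = 2/π;  ∫_0^1 -π*x^2*cos(π*x) dx = 2/π.
Sum: 0 + 2/π + 2/π = 4/π.
So LHS = 4/π.
∫_0^1 v(x) φ(x) dx = ∫_0^1 (-2*x*sin(π*x) - sin(π*x)) dx. Term by term:
  ∫_0^1 -sin(π*x) dx = -2/π;  ∫_0^1 -2*x*sin(π*x) dx = -2/π.
Sum: -2/π − 2/π = -4/π.
So RHS = -∫_0^1 v(x) φ(x) dx = 4/π.
LHS = RHS, so the identity holds for this test φ.
Moreover u is smooth here and v(x) = u'(x) = -2*x - 1 pointwise, so the identity holds for every test function. Hence v is the weak derivative of u.


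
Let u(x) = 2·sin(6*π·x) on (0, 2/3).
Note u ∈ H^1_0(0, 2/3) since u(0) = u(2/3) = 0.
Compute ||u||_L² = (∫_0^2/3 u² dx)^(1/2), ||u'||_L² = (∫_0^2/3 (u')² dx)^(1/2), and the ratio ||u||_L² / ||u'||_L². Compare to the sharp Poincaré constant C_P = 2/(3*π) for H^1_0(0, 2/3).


||u||_L² / ||u'||_L² = 1/(6*π) < C_P = 2/(3*π).

u(x) = 2·sin(6*π·x), so u'(x) = 12*π*cos(6*π*x).
Writing u(x) = A·sin(kπx/L) with A = 2 and k = 4, use ∫_0^L sin²(kπx/L) dx = L/2 and ∫_0^L cos²(kπx/L) dx = L/2.
u² = 4·sin²(6*π·x) and (u')² = 144*π^2·cos²(6*π·x), and each of sin², cos² integrates to L/2 = 1/3 over (0, 2/3).
∫_0^2/3 u² dx = 4/3, so ||u||_L² = 2*sqrt(3)/3.
∫_0^2/3 (u')² dx = 48*π^2, so ||u'||_L² = 4*sqrt(3)*π.
Ratio ||u||_L² / ||u'||_L² = 1/(6*π).
Sharp Poincaré constant on H^1_0(0, 2/3) is C_P = L/π = 2/(3*π), achieved by sin(3*π/2·x).
This is the k = 4 harmonic; the ratio L/(kπ) is strictly less than C_P = L/π, consistent with the sharp inequality ||u||_L² ≤ C_P ||u'||_L².


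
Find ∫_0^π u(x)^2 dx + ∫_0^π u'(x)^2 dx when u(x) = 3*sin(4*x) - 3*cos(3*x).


||u||_{H^1(0,π)}^2 = -1440/7 + 243*π/2

u'(x) = 9*sin(3*x) + 12*cos(4*x).
Expand u² and (u')² and integrate term by term on (0, π), using: for integers n ≥ 1, ∫_0^π sin²(nx) dx = ∫_0^π cos²(nx) dx = π/2; for n ≠ n', ∫_0^π sin(nx)sin(n'x) dx = ∫_0^π cos(nx)cos(n'x) dx = 0; and by product-to-sum, ∫_0^π sin(nx)cos(n'x) dx = ½∫_0^π [sin((n+n')x) + sin((n−n')x)] dx, which is 0 when n+n' is even and 2n/(n²−n'²) when n+n' is odd (it need not vanish on (0, π)).
  u² squared terms: (-3)²·∫cos(3x)² dx = 9·π/2 = 9*π/2;  (3)²·∫sin(4x)² dx = 9·π/2 = 9*π/2.
  u² cross terms: 2·(-3)·(3)·∫cos(3x)·sin(4x) dx = -18·(8/7) = -144/7.
  So ∫_0^π u² dx = 9*π/2 + 9*π/2 − 144/7 = -144/7 + 9*π.
  (u')² squared terms: (9)²·∫sin(3x)² dx = 81·π/2 = 81*π/2;  (12)²·∫cos(4x)² dx = 144·π/2 = 72*π.
  (u')² cross terms: 2·(9)·(12)·∫sin(3x)·cos(4x) dx = 216·(-6/7) = -1296/7.
  So ∫_0^π (u')² dx = 81*π/2 + 72*π − 1296/7 = -1296/7 + 225*π/2.
||u||_{H^1}^2 = (-144/7 + 9*π) + (-1296/7 + 225*π/2) = -1440/7 + 243*π/2.


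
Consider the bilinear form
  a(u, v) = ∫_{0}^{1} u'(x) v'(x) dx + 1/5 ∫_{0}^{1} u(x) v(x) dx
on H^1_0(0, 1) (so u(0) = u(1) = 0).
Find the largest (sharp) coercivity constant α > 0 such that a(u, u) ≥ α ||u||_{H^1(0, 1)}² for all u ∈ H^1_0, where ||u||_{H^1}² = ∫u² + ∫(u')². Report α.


α = (1/5 + π^2)/(1 + π^2)

Coercivity of a(·,·) on H^1_0(0, 1) means a(u, u) ≥ α ||u||_{H^1}² for every u ∈ H^1_0.
The interval has length L = 1, and Poincaré/coercivity depend only on L. Here a(u, u) = ∫(u')² + (1/5)·∫u².
Here 0 < c = 1/5 < 1. The condition a(u,u) ≥ α||u||_{H^1}² reads (1−α)∫(u')² ≥ (α−c)∫u². Any admissible α is ≤ 1 (rapidly oscillating u have ∫u²/∫(u')² → 0), and α = 1 would force 0 ≥ (1−c)∫u², impossible since c < 1; so 1−α > 0. By the sharp Poincaré inequality on H^1_0 of an interval of length L, ∫(u')² ≥ (π/L)²∫u² with equality for the first sine mode sin(π(x−x₀)/L) (x₀ the left endpoint), so the inequality holds for all u iff (1−α)(π/L)² ≥ α − c, i.e. α ≤ ((π/L)² + c)/((π/L)² + 1) = (1 + c(L/π)²)/(1 + (L/π)²). With (π/L)² = π^2 and c = 1/5, the largest admissible constant is α = ((π/L)² + c)/((π/L)² + 1).
Simplifying, α = (1/5 + π^2)/(1 + π^2).


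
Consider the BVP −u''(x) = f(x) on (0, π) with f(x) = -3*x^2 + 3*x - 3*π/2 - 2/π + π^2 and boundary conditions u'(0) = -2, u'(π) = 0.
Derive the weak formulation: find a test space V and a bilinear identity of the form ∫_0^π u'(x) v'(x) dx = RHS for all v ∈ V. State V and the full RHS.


V = H^1(0, π) (v unrestricted at boundary; u is determined up to an additive constant); weak form: ∫_0^π u'v' dx = ∫_0^π (-3*x^2 + 3*x - 3*π/2 - 2/π + π^2) v dx + 2·v(0) for all v ∈ V.

Multiply both sides by a test function v and integrate from 0 to π:
  ∫_0^π −u''(x) v(x) dx = ∫_0^π f(x) v(x) dx.
Integrate the LHS by parts once:
  ∫_0^π −u'' v dx = −[u'(x) v(x)]_0^π + ∫_0^π u'(x) v'(x) dx.
Thus ∫_0^π u'(x) v'(x) dx = ∫_0^π f(x) v(x) dx + [u'(x) v(x)]_0^π.
Choose V so that boundary terms are either known or forced to vanish.
u has inhomogeneous Neumann u'(0) = -2, u'(π) = 0. [u' v]_0^π = (0)·v(π) − (-2)·v(0) = 2·v(0). Take V = H^1(0, π); boundary term becomes part of RHS.
Weak formulation: find u (satisfying any essential BC) such that ∫_0^π u'(x) v'(x) dx = ∫_0^π f v dx + 2·v(0) for all v ∈ V (Neumann data are natural BCs: they enter the RHS as boundary terms).
Substituting f(x) = -3*x^2 + 3*x - 3*π/2 - 2/π + π^2, the right-hand side is ∫_0^π (-3*x^2 + 3*x - 3*π/2 - 2/π + π^2) v dx + 2·v(0).
Compatibility check (pure Neumann): taking v ≡ 1 ∈ V gives 0 = ∫_0^π f dx + (0) − (-2), i.e. ∫_0^π f dx must equal u'(0) − u'(π) = -2. Indeed ∫_0^π (-3*x^2 + 3*x - 3*π/2 - 2/π + π^2) dx = -2, so the data are compatible. The solution is then unique only up to an additive constant (fix it e.g. by requiring ∫_0^π u dx = 0).


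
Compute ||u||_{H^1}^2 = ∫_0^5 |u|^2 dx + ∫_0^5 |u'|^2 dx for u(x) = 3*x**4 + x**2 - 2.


||u||_{H^1}^2 = 25552640/7

The H^1 norm (squared) on an interval (0, L) is
  ||u||_{H^1}^2 = ∫_0^L u(x)^2 dx + ∫_0^L u'(x)^2 dx.
Compute u'(x) = 12*x**3 + 2*x.
Then u(x)^2 = 9*x**8 + 6*x**6 - 11*x**4 - 4*x**2 + 4 and u'(x)^2 = 144*x**6 + 48*x**4 + 4*x**2.
Integrate each monomial from 0 to 5 using ∫_0^5 c·x^n dx = c·5^(n+1)/(n+1):
  ∫_0^5 u(x)^2 dx = ∫_0^5 (9*x^8 + 6*x^6 - 11*x^4 - 4*x^2 + 4) dx. Term by term:
    ∫_0^5 9*x^8 dx = 1953125;  ∫_0^5 6*x^6 dx = 468750/7;  ∫_0^5 -11*x^4 dx = -6875;
    ∫_0^5 -4*x^2 dx = -500/3;  ∫_0^5 4 dx = 20.
  Sum: 1953125 + 468750/7 − 6875 − 500/3 + 20 = 42274420/21.
  ∫_0^5 u'(x)^2 dx = ∫_0^5 (144*x^6 + 48*x^4 + 4*x^2) dx. Term by term:
    ∫_0^5 144*x^6 dx = 11250000/7;  ∫_0^5 48*x^4 dx = 30000;  ∫_0^5 4*x^2 dx = 500/3.
  Sum: 11250000/7 + 30000 + 500/3 = 34383500/21.
Adding: ||u||_{H^1}^2 = 42274420/21 + 34383500/21 = 25552640/7.


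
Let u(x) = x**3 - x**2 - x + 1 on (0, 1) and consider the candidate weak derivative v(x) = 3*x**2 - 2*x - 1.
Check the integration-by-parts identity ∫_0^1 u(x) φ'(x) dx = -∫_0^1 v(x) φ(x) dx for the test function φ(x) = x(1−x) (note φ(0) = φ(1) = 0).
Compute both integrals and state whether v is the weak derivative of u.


LHS = 11/60, RHS = 11/60. Yes, v = u' weakly.

u(x) = x**3 - x**2 - x + 1, classical derivative u'(x) = 3*x**2 - 2*x - 1.
φ(x) = x(1−x), so φ'(x) = 1 - 2*x.
Note φ(0) = φ(1) = 0, so the boundary term u·φ vanishes.
LHS = ∫_0^1 u(x) φ'(x) dx = ∫_0^1 (-2*x^4 + 3*x^3 + x^2 - 3*x + 1) dx. Term by term:
  ∫_0^1 -2*x^4 dx = -2/5;  ∫_0^1 3*x^3 dx = 3/4;  ∫_0^1 x^2 dx = 1/3;
  ∫_0^1 -3*x dx = -3/2;  ∫_0^1 1 dx = 1.
Sum: -2/5 + 3/4 + 1/3 − 3/2 + 1 = 11/60.
So LHS = 11/60.
∫_0^1 v(x) φ(x) dx = ∫_0^1 (-3*x^4 + 5*x^3 - x^2 - x) dx. Term by term:
  ∫_0^1 -3*x^4 dx = -3/5;  ∫_0^1 5*x^3 dx = 5/4;  ∫_0^1 -x^2 dx = -1/3;
  ∫_0^1 -x dx = -1/2.
Sum: -3/5 + 5/4 − 1/3 − 1/2 = -11/60.
So RHS = -∫_0^1 v(x) φ(x) dx = 11/60.
LHS = RHS, so the identity holds for this test φ.
Moreover u is smooth here and v(x) = u'(x) = 3*x**2 - 2*x - 1 pointwise, so the identity holds for every test function. Hence v is the weak derivative of u.


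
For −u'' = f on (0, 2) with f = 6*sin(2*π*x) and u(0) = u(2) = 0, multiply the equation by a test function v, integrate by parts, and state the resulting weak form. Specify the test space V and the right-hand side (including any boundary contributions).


V = H^1_0(0, 2) (so v(0) = v(2) = 0); weak form: ∫_0^2 u'v' dx = ∫_0^2 (6*sin(2*π*x)) v dx for all v ∈ V.

Multiply both sides by a test function v and integrate from 0 to 2:
  ∫_0^2 −u''(x) v(x) dx = ∫_0^2 f(x) v(x) dx.
Integrate the LHS by parts once:
  ∫_0^2 −u'' v dx = −[u'(x) v(x)]_0^2 + ∫_0^2 u'(x) v'(x) dx.
Thus ∫_0^2 u'(x) v'(x) dx = ∫_0^2 f(x) v(x) dx + [u'(x) v(x)]_0^2.
Choose V so that boundary terms are either known or forced to vanish.
u is Dirichlet: u(0) = u(2) = 0. Let V = H^1_0(0, 2); then v(0) = v(2) = 0, and [u' v]_0^2 = 0.
Weak formulation: find u (satisfying any essential BC) such that ∫_0^2 u'(x) v'(x) dx = ∫_0^2 f v dx for all v ∈ V.
Substituting f(x) = 6*sin(2*π*x), the right-hand side is ∫_0^2 (6*sin(2*π*x)) v dx.


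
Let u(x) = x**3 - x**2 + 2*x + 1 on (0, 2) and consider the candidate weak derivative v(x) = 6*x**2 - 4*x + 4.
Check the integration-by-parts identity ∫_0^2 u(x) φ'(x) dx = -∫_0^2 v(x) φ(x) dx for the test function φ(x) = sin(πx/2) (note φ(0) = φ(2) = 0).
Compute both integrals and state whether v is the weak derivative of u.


LHS = -24/π + 96/π^3, RHS = -48/π + 192/π^3. No, v is not the weak derivative of u.

u(x) = x**3 - x**2 + 2*x + 1, classical derivative u'(x) = 3*x**2 - 2*x + 2.
φ(x) = sin(πx/2), so φ'(x) = π*cos(π*x/2)/2.
Note φ(0) = φ(2) = 0, so the boundary term u·φ vanishes.
LHS = ∫_0^2 u(x) φ'(x) dx = ∫_0^2 (π*x^3*cos(π*x/2)/2 - π*x^2*cos(π*x/2)/2 + π*x*cos(π*x/2) + π*cos(π*x/2)/2) dx. Term by term:
  ∫_0^2 π*cos(π*x/2)/2 dx = 0;  ∫_0^2 π*x*cos(π*x/2) dx = -8/π;  ∫_0^2 π*x^3*cos(π*x/2)/2 dx = -24/π + 96/π^3;
  ∫_0^2 -π*x^2*cos(π*x/2)/2 dx = 8/π.
Sum: 0 − 8/π + -24/π + 96/π^3 + 8/π = -24/π + 96/π^3.
So LHS = -24/π + 96/π^3.
∫_0^2 v(x) φ(x) dx = ∫_0^2 (6*x^2*sin(π*x/2) - 4*x*sin(π*x/2) + 4*sin(π*x/2)) dx. Term by term:
  ∫_0^2 4*sin(π*x/2) dx = 16/π;  ∫_0^2 -4*x*sin(π*x/2) dx = -16/π;  ∫_0^2 6*x^2*sin(π*x/2) dx = -192/π^3 + 48/π.
Sum: 16/π − 16/π + -192/π^3 + 48/π = -192/π^3 + 48/π.
So RHS = -∫_0^2 v(x) φ(x) dx = -48/π + 192/π^3.
LHS − RHS = -96/π^3 + 24/π ≠ 0, so the identity fails.
(For a valid weak derivative the identity must hold for EVERY test function, in particular this one. The failure shows v is NOT the weak derivative of u.)
Correct weak derivative would be u'(x) = 3*x**2 - 2*x + 2.


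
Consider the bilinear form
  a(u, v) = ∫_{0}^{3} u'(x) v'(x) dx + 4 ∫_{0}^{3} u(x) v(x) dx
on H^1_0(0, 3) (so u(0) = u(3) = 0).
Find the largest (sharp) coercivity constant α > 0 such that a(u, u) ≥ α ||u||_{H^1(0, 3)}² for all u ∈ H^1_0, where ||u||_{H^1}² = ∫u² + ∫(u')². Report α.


α = 1

Coercivity of a(·,·) on H^1_0(0, 3) means a(u, u) ≥ α ||u||_{H^1}² for every u ∈ H^1_0.
The interval has length L = 3, and Poincaré/coercivity depend only on L. Here a(u, u) = ∫(u')² + (4)·∫u².
Here c = 4 ≥ 1, so a(u,u) = ∫(u')² + c∫u² ≥ ∫(u')² + ∫u² = ||u||_{H^1}², i.e. α = 1 works. No larger α is possible: a(u,u) ≥ α||u||_{H^1}² means (1−α)∫(u')² ≥ (α−c)∫u², and for the modes u_n = sin(nπ(x−x₀)/L) (x₀ the left endpoint) one has ∫u_n²/∫(u_n')² = (L/(nπ))² → 0, so a(u_n,u_n)/||u_n||_{H^1}² → 1. Hence the optimal constant is α = 1.
Therefore α = 1.


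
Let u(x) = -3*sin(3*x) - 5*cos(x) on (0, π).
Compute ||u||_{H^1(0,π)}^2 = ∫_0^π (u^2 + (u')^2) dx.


||u||_{H^1(0,π)}^2 = 70*π

u'(x) = 5*sin(x) - 9*cos(3*x).
Expand u² and (u')² and integrate term by term on (0, π), using: for integers n ≥ 1, ∫_0^π sin²(nx) dx = ∫_0^π cos²(nx) dx = π/2; for n ≠ n', ∫_0^π sin(nx)sin(n'x) dx = ∫_0^π cos(nx)cos(n'x) dx = 0; and by product-to-sum, ∫_0^π sin(nx)cos(n'x) dx = ½∫_0^π [sin((n+n')x) + sin((n−n')x)] dx, which is 0 when n+n' is even and 2n/(n²−n'²) when n+n' is odd (it need not vanish on (0, π)).
  u² squared terms: (-5)²·∫cos(x)² dx = 25·π/2 = 25*π/2;  (-3)²·∫sin(3x)² dx = 9·π/2 = 9*π/2.
  u² cross terms: 2·(-5)·(-3)·∫cos(x)·sin(3x) dx = 30·(0) = 0.
  So ∫_0^π u² dx = 25*π/2 + 9*π/2 + 0 = 17*π.
  (u')² squared terms: (-9)²·∫cos(3x)² dx = 81·π/2 = 81*π/2;  (5)²·∫sin(x)² dx = 25·π/2 = 25*π/2.
  (u')² cross terms: 2·(-9)·(5)·∫cos(3x)·sin(x) dx = -90·(0) = 0.
  So ∫_0^π (u')² dx = 81*π/2 + 25*π/2 + 0 = 53*π.
||u||_{H^1}^2 = (17*π) + (53*π) = 70*π.


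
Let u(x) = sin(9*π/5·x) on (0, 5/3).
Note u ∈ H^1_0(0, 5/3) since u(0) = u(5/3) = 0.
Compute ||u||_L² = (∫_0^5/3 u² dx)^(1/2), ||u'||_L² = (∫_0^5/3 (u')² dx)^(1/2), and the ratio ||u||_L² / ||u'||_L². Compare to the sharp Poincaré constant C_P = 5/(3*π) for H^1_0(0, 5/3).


||u||_L² / ||u'||_L² = 5/(9*π) < C_P = 5/(3*π).

u(x) = sin(9*π/5·x), so u'(x) = 9*π*cos(9*π*x/5)/5.
Writing u(x) = A·sin(kπx/L) with A = 1 and k = 3, use ∫_0^L sin²(kπx/L) dx = L/2 and ∫_0^L cos²(kπx/L) dx = L/2.
u² = 1·sin²(9*π/5·x) and (u')² = 81*π^2/25·cos²(9*π/5·x), and each of sin², cos² integrates to L/2 = 5/6 over (0, 5/3).
∫_0^5/3 u² dx = 5/6, so ||u||_L² = sqrt(30)/6.
∫_0^5/3 (u')² dx = 27*π^2/10, so ||u'||_L² = 3*sqrt(30)*π/10.
Ratio ||u||_L² / ||u'||_L² = 5/(9*π).
Sharp Poincaré constant on H^1_0(0, 5/3) is C_P = L/π = 5/(3*π), achieved by sin(3*π/5·x).
This is the k = 3 harmonic; the ratio L/(kπ) is strictly less than C_P = L/π, consistent with the sharp inequality ||u||_L² ≤ C_P ||u'||_L².
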